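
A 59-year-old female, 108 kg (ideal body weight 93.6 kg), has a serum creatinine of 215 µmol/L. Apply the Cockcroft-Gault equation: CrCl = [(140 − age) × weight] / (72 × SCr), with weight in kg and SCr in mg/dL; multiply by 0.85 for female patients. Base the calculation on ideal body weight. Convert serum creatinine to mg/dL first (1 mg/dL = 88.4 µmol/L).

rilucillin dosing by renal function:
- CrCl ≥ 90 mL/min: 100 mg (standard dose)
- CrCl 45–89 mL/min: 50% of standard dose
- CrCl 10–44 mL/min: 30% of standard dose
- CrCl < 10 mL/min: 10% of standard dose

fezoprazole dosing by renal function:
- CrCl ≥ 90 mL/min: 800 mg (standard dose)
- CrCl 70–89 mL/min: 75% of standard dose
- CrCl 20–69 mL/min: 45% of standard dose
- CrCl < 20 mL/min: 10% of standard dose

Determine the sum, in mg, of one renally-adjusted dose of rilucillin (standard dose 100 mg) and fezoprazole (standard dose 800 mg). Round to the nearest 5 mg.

390 mg

SCr = 215 / 88.4 = 2.432 mg/dL
CrCl = (140 − 59) × 93.6 / (72 × 2.432) × 0.85 = 7581.6 / 175.10 × 0.85 ≈ 36.8 mL/min
CrCl ≈ 37 mL/min.
rilucillin: 10–44 mL/min → 30% of 100 mg = 30 mg.
fezoprazole: 20–69 mL/min → 45% of 800 mg = 360 mg.
Total = 30 + 360 = 390 mg.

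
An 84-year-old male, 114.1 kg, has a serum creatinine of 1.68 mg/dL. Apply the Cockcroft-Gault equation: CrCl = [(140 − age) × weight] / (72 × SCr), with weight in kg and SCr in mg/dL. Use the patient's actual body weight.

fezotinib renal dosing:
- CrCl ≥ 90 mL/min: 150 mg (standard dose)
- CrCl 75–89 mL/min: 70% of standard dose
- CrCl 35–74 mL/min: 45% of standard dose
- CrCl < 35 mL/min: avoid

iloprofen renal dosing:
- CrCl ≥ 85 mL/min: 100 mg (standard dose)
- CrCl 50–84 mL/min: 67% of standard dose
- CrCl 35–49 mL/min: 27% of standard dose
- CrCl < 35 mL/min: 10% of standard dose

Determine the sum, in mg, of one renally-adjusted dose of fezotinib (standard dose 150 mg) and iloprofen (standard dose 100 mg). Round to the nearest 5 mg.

135 mg

CrCl = (140 − 84) × 114.1 / (72 × 1.68) = 6389.6 / 120.96 ≈ 52.8 mL/min
CrCl ≈ 53 mL/min.
fezotinib: 35–74 mL/min → 45% of 150 mg = 67.5 mg.
iloprofen: 50–84 mL/min → 67% of 100 mg = 67 mg.
Total = 67.5 + 67 = 134.5 mg.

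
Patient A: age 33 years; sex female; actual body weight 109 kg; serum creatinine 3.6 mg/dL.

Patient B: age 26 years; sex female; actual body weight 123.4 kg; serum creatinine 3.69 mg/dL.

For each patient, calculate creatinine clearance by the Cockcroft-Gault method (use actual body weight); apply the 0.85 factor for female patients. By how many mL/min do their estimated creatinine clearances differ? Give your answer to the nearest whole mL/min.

7 mL/min

Patient A: CrCl = (140 − 33) × 109 / (72 × 3.6) × 0.85 = 11663.0 / 259.20 × 0.85 ≈ 38.2 mL/min
Patient B: CrCl = (140 − 26) × 123.4 / (72 × 3.69) × 0.85 = 14067.6 / 265.68 × 0.85 ≈ 45.0 mL/min
|38.2 − 45.0| = 6.8 mL/min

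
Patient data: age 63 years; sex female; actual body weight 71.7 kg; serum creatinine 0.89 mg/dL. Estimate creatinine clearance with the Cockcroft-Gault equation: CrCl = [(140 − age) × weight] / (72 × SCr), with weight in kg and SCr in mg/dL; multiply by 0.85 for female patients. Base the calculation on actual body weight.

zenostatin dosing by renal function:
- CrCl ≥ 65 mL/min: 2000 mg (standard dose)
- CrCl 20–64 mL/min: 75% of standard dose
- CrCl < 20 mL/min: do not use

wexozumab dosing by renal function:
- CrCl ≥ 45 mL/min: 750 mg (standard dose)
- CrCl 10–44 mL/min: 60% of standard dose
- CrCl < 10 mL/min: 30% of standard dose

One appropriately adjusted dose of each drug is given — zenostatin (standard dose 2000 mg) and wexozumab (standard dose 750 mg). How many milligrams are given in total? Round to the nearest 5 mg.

2750 mg

CrCl = (140 − 63) × 71.7 / (72 × 0.89) × 0.85 = 5520.9 / 64.08 × 0.85 ≈ 73.2 mL/min
CrCl ≈ 73 mL/min.
zenostatin: ≥ 65 mL/min → 100% of 2000 mg = 2000 mg.
wexozumab: ≥ 45 mL/min → 100% of 750 mg = 750 mg.
Total = 2000 + 750 = 2750 mg.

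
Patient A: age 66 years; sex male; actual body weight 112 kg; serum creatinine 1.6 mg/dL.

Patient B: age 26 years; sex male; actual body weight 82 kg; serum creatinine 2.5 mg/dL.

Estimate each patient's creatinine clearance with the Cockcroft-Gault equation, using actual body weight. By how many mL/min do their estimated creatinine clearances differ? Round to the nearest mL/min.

Patient A: CrCl = (140 − 66) × 112 / (72 × 1.6) = 8288.0 / 115.20 ≈ 71.9 mL/min
Patient B: CrCl = (140 − 26) × 82 / (72 × 2.5) = 9348.0 / 180.00 ≈ 51.9 mL/min
|71.9 − 51.9| = 20.0 mL/min

20 mL/min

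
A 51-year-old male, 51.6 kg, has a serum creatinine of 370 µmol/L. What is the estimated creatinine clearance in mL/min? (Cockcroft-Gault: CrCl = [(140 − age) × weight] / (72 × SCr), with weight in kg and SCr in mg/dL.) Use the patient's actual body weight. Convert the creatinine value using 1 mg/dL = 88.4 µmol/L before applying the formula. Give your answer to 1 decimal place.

15.2 mL/min

SCr = 370 / 88.4 = 4.186 mg/dL
CrCl = (140 − 51) × 51.6 / (72 × 4.186) = 4592.4 / 301.39 ≈ 15.2 mL/min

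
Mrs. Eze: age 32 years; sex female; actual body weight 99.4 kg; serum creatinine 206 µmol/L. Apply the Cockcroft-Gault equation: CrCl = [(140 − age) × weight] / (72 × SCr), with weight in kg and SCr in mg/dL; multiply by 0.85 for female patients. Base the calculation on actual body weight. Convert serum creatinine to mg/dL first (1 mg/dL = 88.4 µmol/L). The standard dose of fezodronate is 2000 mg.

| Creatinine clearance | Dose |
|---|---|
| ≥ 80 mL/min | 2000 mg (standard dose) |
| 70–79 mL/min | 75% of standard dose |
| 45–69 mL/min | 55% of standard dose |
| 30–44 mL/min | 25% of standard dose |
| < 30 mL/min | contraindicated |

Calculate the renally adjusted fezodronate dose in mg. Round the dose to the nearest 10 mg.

SCr = 206 / 88.4 = 2.33 mg/dL
CrCl = (140 − 32) × 99.4 / (72 × 2.33) × 0.85 = 10735.2 / 167.76 × 0.85 ≈ 54.4 mL/min
CrCl ≈ 54 mL/min → bracket 45–69 mL/min.
55% of 2000 mg = 1100 mg

1100 mg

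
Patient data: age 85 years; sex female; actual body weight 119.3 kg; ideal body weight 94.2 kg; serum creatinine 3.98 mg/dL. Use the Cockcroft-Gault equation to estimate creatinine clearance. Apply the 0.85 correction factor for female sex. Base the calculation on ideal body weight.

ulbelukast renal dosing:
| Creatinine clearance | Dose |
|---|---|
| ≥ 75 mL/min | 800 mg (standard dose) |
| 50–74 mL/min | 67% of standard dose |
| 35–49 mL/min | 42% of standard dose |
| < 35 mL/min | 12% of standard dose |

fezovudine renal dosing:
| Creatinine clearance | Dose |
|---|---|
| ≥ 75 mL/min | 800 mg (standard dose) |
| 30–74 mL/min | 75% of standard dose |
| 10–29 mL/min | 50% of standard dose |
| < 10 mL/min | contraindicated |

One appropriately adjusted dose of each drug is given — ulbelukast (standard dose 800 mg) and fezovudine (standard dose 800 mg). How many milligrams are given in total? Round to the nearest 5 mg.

CrCl = (140 − 85) × 94.2 / (72 × 3.98) × 0.85 = 5181.0 / 286.56 × 0.85 ≈ 15.4 mL/min
CrCl ≈ 15 mL/min.
ulbelukast: < 35 mL/min → 12% of 800 mg = 96 mg.
fezovudine: 10–29 mL/min → 50% of 800 mg = 400 mg.
Total = 96 + 400 = 496 mg.

495 mg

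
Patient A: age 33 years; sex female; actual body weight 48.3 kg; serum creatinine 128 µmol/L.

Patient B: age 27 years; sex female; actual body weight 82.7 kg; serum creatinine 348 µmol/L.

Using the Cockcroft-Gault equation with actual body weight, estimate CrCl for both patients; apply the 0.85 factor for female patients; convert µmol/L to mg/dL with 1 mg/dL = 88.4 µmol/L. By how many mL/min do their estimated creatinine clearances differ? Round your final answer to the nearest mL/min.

Patient A: SCr = 128 / 88.4 = 1.448 mg/dL
Patient A: CrCl = (140 − 33) × 48.3 / (72 × 1.448) × 0.85 = 5168.1 / 104.26 × 0.85 ≈ 42.1 mL/min
Patient B: SCr = 348 / 88.4 = 3.937 mg/dL
Patient B: CrCl = (140 − 27) × 82.7 / (72 × 3.937) × 0.85 = 9345.1 / 283.46 × 0.85 ≈ 28.0 mL/min
|42.1 − 28.0| = 14.1 mL/min

14 mL/min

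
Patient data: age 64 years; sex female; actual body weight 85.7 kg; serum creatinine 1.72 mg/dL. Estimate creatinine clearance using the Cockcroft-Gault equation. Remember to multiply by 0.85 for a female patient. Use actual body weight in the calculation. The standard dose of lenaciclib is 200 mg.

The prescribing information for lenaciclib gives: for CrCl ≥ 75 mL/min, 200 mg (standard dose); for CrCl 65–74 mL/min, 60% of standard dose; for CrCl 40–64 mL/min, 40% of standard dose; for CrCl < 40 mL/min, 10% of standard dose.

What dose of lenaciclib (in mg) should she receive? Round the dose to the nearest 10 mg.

CrCl = (140 − 64) × 85.7 / (72 × 1.72) × 0.85 = 6513.2 / 123.84 × 0.85 ≈ 44.7 mL/min
CrCl ≈ 45 mL/min → bracket 40–64 mL/min.
40% of 200 mg = 80 mg

80 mg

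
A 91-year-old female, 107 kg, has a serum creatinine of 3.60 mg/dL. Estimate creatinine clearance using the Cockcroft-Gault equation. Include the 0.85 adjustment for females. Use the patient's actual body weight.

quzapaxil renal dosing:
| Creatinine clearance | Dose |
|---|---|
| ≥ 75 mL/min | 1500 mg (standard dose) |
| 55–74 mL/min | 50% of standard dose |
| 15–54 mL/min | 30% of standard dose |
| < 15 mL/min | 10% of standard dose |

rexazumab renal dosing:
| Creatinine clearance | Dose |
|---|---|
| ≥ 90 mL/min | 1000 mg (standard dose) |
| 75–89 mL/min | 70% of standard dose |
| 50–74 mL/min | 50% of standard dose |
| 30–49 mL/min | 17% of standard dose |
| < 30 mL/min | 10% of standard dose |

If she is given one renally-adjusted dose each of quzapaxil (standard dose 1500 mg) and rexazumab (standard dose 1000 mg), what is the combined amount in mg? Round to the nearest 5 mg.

CrCl = (140 − 91) × 107 / (72 × 3.6) × 0.85 = 5243.0 / 259.20 × 0.85 ≈ 17.2 mL/min
CrCl ≈ 17 mL/min.
quzapaxil: 15–54 mL/min → 30% of 1500 mg = 450 mg.
rexazumab: < 30 mL/min → 10% of 1000 mg = 100 mg.
Total = 450 + 100 = 550 mg.

550 mg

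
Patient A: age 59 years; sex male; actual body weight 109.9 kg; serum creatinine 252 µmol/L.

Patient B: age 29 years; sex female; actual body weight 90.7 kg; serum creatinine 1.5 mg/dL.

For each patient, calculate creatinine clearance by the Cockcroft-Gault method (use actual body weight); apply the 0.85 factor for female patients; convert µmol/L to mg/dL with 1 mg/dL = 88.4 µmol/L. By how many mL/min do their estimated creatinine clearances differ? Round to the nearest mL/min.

Patient A: SCr = 252 / 88.4 = 2.851 mg/dL
Patient A: CrCl = (140 − 59) × 109.9 / (72 × 2.851) = 8901.9 / 205.27 ≈ 43.4 mL/min
Patient B: CrCl = (140 − 29) × 90.7 / (72 × 1.5) × 0.85 = 10067.7 / 108.00 × 0.85 ≈ 79.2 mL/min
|43.4 − 79.2| = 35.8 mL/min

36 mL/min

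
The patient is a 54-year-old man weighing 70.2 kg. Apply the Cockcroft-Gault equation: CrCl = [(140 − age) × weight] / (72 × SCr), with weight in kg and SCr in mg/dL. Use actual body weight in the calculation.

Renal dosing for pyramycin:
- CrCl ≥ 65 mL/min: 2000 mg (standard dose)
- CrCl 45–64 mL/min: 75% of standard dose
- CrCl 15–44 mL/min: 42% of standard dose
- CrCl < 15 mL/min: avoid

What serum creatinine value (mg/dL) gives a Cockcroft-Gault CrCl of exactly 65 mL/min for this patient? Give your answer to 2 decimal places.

1.29 mg/dL

Standard dose requires CrCl ≥ 65 mL/min.
Set (140 − 54) × 70.2 / (72 × SCr) = 65
SCr = (140 − 54) × 70.2 / (72 × 65) = 1.290 mg/dL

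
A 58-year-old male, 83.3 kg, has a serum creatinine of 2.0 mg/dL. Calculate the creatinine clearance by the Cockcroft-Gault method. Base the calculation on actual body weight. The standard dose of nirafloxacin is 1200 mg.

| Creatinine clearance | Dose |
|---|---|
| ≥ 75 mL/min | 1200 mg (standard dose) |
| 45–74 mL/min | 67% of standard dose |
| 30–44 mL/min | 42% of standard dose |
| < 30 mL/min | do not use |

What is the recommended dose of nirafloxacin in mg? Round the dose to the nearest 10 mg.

CrCl = (140 − 58) × 83.3 / (72 × 2) = 6830.6 / 144.00 ≈ 47.4 mL/min
CrCl ≈ 47 mL/min → bracket 45–74 mL/min.
67% of 1200 mg = 804 mg → 800 mg

800 mg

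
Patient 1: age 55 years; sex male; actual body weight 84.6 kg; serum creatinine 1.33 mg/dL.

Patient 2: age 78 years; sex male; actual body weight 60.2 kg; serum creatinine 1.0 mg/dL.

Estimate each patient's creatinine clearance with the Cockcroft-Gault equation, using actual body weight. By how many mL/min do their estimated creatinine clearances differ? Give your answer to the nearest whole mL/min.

23 mL/min

Patient 1: CrCl = (140 − 55) × 84.6 / (72 × 1.33) = 7191.0 / 95.76 ≈ 75.1 mL/min
Patient 2: CrCl = (140 − 78) × 60.2 / (72 × 1) = 3732.4 / 72.00 ≈ 51.8 mL/min
|75.1 − 51.8| = 23.3 mL/min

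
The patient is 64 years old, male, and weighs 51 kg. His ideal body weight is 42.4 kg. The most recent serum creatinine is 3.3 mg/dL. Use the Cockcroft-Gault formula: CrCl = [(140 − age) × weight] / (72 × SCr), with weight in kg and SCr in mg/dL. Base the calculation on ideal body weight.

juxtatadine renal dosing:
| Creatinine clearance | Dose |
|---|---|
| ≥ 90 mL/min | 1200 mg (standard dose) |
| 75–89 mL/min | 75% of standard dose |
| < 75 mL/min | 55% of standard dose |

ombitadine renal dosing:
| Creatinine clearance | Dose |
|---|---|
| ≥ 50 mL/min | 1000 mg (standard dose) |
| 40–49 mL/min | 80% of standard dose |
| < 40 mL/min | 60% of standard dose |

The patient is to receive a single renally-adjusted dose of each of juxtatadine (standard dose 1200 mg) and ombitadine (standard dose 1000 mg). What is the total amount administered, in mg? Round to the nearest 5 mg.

1260 mg

CrCl = (140 − 64) × 42.4 / (72 × 3.3) = 3222.4 / 237.60 ≈ 13.6 mL/min
CrCl ≈ 14 mL/min.
juxtatadine: < 75 mL/min → 55% of 1200 mg = 660 mg.
ombitadine: < 40 mL/min → 60% of 1000 mg = 600 mg.
Total = 660 + 600 = 1260 mg.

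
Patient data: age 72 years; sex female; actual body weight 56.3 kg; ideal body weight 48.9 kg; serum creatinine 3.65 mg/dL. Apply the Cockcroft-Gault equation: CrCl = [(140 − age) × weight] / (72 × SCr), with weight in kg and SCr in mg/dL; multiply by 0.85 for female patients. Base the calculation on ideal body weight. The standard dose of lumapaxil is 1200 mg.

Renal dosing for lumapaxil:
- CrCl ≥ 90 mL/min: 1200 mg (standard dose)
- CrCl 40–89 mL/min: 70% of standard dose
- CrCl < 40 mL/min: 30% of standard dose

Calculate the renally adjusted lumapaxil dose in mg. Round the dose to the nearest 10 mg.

CrCl = (140 − 72) × 48.9 / (72 × 3.65) × 0.85 = 3325.2 / 262.80 × 0.85 ≈ 10.8 mL/min
CrCl ≈ 11 mL/min → bracket < 40 mL/min.
30% of 1200 mg = 360 mg

360 mg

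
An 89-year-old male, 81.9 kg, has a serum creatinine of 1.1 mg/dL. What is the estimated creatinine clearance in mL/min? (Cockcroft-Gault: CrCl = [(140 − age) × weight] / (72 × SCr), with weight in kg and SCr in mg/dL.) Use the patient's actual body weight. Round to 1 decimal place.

CrCl = (140 − 89) × 81.9 / (72 × 1.1) = 4176.9 / 79.20 ≈ 52.7 mL/min

52.7 mL/min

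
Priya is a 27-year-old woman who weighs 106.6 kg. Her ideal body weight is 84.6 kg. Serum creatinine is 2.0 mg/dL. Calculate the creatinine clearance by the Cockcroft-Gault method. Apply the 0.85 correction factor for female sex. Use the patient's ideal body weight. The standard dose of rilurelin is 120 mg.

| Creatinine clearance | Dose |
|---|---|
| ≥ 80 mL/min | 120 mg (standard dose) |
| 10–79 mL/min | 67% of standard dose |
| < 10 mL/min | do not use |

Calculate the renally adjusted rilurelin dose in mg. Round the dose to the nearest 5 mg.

80 mg

CrCl = (140 − 27) × 84.6 / (72 × 2) × 0.85 = 9559.8 / 144.00 × 0.85 ≈ 56.4 mL/min
CrCl ≈ 56 mL/min → bracket 10–79 mL/min.
67% of 120 mg = 80.4 mg → 80 mg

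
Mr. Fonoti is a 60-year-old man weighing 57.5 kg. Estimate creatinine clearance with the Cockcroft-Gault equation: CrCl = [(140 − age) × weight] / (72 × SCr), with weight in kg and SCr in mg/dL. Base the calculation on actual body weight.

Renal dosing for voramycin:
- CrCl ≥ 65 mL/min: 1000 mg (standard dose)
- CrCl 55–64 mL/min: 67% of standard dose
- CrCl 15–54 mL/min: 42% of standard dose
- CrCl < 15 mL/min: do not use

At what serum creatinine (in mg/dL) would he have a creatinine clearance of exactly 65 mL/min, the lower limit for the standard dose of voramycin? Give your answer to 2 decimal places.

Standard dose requires CrCl ≥ 65 mL/min.
Set (140 − 60) × 57.5 / (72 × SCr) = 65
SCr = (140 − 60) × 57.5 / (72 × 65) = 0.983 mg/dL

0.98 mg/dL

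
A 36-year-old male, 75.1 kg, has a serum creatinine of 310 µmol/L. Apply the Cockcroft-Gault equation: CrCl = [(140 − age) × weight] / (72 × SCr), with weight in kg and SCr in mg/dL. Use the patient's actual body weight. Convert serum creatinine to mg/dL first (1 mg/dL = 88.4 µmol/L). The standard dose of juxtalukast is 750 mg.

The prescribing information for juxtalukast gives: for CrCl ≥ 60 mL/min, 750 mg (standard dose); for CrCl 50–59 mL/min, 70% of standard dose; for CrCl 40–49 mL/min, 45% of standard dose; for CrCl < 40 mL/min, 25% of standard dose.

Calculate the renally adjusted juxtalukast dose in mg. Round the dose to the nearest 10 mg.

190 mg

SCr = 310 / 88.4 = 3.507 mg/dL
CrCl = (140 − 36) × 75.1 / (72 × 3.507) = 7810.4 / 252.50 ≈ 30.9 mL/min
CrCl ≈ 31 mL/min → bracket < 40 mL/min.
25% of 750 mg = 187.5 mg → 190 mg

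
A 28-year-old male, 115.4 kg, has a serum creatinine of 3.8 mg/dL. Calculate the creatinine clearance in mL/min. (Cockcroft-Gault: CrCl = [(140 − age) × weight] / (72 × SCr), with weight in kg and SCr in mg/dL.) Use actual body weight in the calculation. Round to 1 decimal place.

CrCl = (140 − 28) × 115.4 / (72 × 3.8) = 12924.8 / 273.60 ≈ 47.2 mL/min

47.2 mL/min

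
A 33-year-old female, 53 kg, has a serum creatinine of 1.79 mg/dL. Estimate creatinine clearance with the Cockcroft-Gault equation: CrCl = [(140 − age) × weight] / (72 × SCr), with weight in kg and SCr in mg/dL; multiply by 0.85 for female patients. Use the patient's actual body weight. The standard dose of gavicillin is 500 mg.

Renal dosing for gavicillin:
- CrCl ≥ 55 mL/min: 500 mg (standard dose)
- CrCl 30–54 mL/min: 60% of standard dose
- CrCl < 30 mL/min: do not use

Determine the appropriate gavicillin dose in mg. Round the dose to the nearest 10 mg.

CrCl = (140 − 33) × 53 / (72 × 1.79) × 0.85 = 5671.0 / 128.88 × 0.85 ≈ 37.4 mL/min
CrCl ≈ 37 mL/min → bracket 30–54 mL/min.
60% of 500 mg = 300 mg

300 mg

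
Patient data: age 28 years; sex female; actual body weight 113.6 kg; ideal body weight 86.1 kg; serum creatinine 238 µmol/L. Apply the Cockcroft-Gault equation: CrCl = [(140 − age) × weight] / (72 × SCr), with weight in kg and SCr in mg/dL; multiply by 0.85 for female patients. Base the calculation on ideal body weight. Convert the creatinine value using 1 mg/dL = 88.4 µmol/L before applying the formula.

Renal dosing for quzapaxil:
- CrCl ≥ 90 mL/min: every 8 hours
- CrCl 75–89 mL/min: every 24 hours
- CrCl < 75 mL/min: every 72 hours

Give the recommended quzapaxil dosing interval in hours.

SCr = 238 / 88.4 = 2.692 mg/dL
CrCl = (140 − 28) × 86.1 / (72 × 2.692) × 0.85 = 9643.2 / 193.82 × 0.85 ≈ 42.3 mL/min
CrCl ≈ 42 mL/min → bracket < 75 mL/min → every 72 hours.

every 72 hours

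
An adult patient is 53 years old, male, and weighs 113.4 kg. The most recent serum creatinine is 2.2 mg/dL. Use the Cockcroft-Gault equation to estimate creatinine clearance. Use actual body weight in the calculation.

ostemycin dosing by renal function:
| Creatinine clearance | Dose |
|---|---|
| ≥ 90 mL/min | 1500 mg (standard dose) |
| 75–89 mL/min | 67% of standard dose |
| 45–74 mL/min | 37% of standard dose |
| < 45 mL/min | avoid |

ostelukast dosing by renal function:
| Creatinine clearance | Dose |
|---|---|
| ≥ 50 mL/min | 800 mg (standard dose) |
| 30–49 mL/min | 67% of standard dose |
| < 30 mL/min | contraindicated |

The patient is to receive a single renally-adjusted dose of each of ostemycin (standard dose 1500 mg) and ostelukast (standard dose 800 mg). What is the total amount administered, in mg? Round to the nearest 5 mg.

CrCl = (140 − 53) × 113.4 / (72 × 2.2) = 9865.8 / 158.40 ≈ 62.3 mL/min
CrCl ≈ 62 mL/min.
ostemycin: 45–74 mL/min → 37% of 1500 mg = 555 mg.
ostelukast: ≥ 50 mL/min → 100% of 800 mg = 800 mg.
Total = 555 + 800 = 1355 mg.

1355 mg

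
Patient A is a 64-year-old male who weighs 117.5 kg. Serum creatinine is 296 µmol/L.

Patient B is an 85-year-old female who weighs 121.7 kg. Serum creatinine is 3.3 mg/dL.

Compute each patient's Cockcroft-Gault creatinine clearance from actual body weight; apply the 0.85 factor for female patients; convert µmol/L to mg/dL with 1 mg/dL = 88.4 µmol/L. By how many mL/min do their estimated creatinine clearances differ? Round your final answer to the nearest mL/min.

Patient A: SCr = 296 / 88.4 = 3.348 mg/dL
Patient A: CrCl = (140 − 64) × 117.5 / (72 × 3.348) = 8930.0 / 241.06 ≈ 37.0 mL/min
Patient B: CrCl = (140 − 85) × 121.7 / (72 × 3.3) × 0.85 = 6693.5 / 237.60 × 0.85 ≈ 23.9 mL/min
|37.0 − 23.9| = 13.1 mL/min

13 mL/min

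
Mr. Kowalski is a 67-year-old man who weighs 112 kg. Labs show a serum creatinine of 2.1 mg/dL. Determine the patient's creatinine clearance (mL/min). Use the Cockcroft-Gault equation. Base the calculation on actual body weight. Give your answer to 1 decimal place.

CrCl = (140 − 67) × 112 / (72 × 2.1) = 8176.0 / 151.20 ≈ 54.1 mL/min

54.1 mL/min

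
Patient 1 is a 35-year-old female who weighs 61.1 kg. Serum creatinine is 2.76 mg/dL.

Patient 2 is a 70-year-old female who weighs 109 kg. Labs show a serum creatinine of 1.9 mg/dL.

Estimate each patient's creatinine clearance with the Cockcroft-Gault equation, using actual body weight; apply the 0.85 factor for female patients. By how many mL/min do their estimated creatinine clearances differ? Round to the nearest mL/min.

Patient 1: CrCl = (140 − 35) × 61.1 / (72 × 2.76) × 0.85 = 6415.5 / 198.72 × 0.85 ≈ 27.4 mL/min
Patient 2: CrCl = (140 − 70) × 109 / (72 × 1.9) × 0.85 = 7630.0 / 136.80 × 0.85 ≈ 47.4 mL/min
|27.4 − 47.4| = 20.0 mL/min

20 mL/min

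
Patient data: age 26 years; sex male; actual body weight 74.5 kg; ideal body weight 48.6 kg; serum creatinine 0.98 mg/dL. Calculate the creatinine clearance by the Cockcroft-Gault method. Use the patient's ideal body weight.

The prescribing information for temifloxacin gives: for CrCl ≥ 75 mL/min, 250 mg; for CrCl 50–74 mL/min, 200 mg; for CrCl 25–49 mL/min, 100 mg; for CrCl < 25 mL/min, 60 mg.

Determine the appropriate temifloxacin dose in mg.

250 mg

CrCl = (140 − 26) × 48.6 / (72 × 0.98) = 5540.4 / 70.56 ≈ 78.5 mL/min
CrCl ≈ 79 mL/min → bracket ≥ 75 mL/min.
Dose for this bracket: 250 mg.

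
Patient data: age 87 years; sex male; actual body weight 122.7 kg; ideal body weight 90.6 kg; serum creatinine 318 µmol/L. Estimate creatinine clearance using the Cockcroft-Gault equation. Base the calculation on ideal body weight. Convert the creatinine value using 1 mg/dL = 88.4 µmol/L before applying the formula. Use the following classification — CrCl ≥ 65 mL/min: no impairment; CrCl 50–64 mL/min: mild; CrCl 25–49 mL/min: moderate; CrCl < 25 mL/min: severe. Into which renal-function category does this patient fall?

severe

SCr = 318 / 88.4 = 3.597 mg/dL
CrCl = (140 − 87) × 90.6 / (72 × 3.597) = 4801.8 / 258.98 ≈ 18.5 mL/min
19 mL/min falls in the 'severe' range.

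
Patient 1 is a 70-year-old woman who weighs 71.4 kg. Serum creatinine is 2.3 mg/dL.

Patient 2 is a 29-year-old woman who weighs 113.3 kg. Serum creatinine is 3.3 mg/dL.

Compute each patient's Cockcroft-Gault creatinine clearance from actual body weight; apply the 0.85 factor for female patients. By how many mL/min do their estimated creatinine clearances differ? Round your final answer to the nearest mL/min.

19 mL/min

Patient 1: CrCl = (140 − 70) × 71.4 / (72 × 2.3) × 0.85 = 4998.0 / 165.60 × 0.85 ≈ 25.7 mL/min
Patient 2: CrCl = (140 − 29) × 113.3 / (72 × 3.3) × 0.85 = 12576.3 / 237.60 × 0.85 ≈ 45.0 mL/min
|25.7 − 45.0| = 19.3 mL/min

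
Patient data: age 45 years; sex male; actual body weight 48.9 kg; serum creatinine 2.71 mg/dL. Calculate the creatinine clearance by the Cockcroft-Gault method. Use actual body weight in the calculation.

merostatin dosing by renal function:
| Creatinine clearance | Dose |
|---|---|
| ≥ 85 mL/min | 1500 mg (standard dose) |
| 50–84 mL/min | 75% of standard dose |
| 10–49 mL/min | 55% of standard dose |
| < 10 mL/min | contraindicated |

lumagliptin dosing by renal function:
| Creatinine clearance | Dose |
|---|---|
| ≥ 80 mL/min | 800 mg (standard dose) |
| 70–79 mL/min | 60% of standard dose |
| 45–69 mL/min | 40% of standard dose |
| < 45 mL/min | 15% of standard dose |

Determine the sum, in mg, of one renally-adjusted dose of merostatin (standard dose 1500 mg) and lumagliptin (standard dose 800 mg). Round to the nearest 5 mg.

945 mg

CrCl = (140 − 45) × 48.9 / (72 × 2.71) = 4645.5 / 195.12 ≈ 23.8 mL/min
CrCl ≈ 24 mL/min.
merostatin: 10–49 mL/min → 55% of 1500 mg = 825 mg.
lumagliptin: < 45 mL/min → 15% of 800 mg = 120 mg.
Total = 825 + 120 = 945 mg.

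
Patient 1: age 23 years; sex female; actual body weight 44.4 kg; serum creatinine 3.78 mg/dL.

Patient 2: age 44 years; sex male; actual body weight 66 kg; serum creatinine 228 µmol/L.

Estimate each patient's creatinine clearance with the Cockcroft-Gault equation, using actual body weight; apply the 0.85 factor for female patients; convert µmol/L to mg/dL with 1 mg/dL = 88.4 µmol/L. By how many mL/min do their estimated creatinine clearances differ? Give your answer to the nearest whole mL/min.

18 mL/min

Patient 1: CrCl = (140 − 23) × 44.4 / (72 × 3.78) × 0.85 = 5194.8 / 272.16 × 0.85 ≈ 16.2 mL/min
Patient 2: SCr = 228 / 88.4 = 2.579 mg/dL
Patient 2: CrCl = (140 − 44) × 66 / (72 × 2.579) = 6336.0 / 185.69 ≈ 34.1 mL/min
|16.2 − 34.1| = 17.9 mL/min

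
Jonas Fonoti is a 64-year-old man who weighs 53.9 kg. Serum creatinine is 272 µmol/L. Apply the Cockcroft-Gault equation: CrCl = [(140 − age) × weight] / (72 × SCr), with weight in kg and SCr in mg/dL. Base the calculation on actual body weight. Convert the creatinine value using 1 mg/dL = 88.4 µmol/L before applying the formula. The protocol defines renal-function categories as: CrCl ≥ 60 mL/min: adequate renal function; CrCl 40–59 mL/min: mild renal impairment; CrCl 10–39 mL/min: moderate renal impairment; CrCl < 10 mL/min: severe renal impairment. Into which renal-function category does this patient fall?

moderate renal impairment

SCr = 272 / 88.4 = 3.077 mg/dL
CrCl = (140 − 64) × 53.9 / (72 × 3.077) = 4096.4 / 221.54 ≈ 18.5 mL/min
18 mL/min falls in the 'moderate renal impairment' range.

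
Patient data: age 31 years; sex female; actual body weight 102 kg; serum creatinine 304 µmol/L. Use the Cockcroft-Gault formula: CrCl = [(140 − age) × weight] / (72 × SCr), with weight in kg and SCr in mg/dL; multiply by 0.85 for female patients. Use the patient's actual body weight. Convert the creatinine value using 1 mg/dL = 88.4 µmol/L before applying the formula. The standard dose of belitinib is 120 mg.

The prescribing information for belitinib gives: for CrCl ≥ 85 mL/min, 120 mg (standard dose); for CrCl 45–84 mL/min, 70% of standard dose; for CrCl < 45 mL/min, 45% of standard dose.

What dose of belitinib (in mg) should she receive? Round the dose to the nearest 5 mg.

55 mg

SCr = 304 / 88.4 = 3.439 mg/dL
CrCl = (140 − 31) × 102 / (72 × 3.439) × 0.85 = 11118.0 / 247.61 × 0.85 ≈ 38.2 mL/min
CrCl ≈ 38 mL/min → bracket < 45 mL/min.
45% of 120 mg = 54 mg → 55 mg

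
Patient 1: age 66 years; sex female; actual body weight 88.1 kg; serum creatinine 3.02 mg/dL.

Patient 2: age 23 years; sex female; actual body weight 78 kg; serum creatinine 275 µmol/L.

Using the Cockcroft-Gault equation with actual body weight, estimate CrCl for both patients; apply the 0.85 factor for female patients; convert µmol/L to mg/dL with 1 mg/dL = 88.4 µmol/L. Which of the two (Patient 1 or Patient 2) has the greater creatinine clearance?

Patient 1: CrCl = (140 − 66) × 88.1 / (72 × 3.02) × 0.85 = 6519.4 / 217.44 × 0.85 ≈ 25.5 mL/min
Patient 2: SCr = 275 / 88.4 = 3.111 mg/dL
Patient 2: CrCl = (140 − 23) × 78 / (72 × 3.111) × 0.85 = 9126.0 / 223.99 × 0.85 ≈ 34.6 mL/min
25.5 vs 34.6 mL/min → Patient 2 is higher.

Patient 2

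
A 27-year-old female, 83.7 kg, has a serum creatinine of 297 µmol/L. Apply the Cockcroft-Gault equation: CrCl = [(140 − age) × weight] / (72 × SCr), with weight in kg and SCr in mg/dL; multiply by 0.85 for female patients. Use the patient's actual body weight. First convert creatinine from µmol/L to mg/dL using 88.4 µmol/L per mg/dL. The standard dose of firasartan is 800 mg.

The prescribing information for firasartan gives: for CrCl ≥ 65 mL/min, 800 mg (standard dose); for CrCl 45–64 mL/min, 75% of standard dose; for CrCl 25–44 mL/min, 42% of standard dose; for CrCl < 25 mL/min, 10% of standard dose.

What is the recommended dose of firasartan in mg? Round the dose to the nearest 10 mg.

340 mg

SCr = 297 / 88.4 = 3.36 mg/dL
CrCl = (140 − 27) × 83.7 / (72 × 3.36) × 0.85 = 9458.1 / 241.92 × 0.85 ≈ 33.2 mL/min
CrCl ≈ 33 mL/min → bracket 25–44 mL/min.
42% of 800 mg = 336 mg → 340 mg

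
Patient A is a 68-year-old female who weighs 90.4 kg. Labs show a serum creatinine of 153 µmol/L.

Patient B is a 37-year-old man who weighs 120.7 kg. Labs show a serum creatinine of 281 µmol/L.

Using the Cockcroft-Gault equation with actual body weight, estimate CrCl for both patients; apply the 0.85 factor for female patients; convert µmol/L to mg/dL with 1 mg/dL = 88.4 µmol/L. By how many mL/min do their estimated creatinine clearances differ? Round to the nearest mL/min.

Patient A: SCr = 153 / 88.4 = 1.731 mg/dL
Patient A: CrCl = (140 − 68) × 90.4 / (72 × 1.731) × 0.85 = 6508.8 / 124.63 × 0.85 ≈ 44.4 mL/min
Patient B: SCr = 281 / 88.4 = 3.179 mg/dL
Patient B: CrCl = (140 − 37) × 120.7 / (72 × 3.179) = 12432.1 / 228.89 ≈ 54.3 mL/min
|44.4 − 54.3| = 9.9 mL/min

10 mL/min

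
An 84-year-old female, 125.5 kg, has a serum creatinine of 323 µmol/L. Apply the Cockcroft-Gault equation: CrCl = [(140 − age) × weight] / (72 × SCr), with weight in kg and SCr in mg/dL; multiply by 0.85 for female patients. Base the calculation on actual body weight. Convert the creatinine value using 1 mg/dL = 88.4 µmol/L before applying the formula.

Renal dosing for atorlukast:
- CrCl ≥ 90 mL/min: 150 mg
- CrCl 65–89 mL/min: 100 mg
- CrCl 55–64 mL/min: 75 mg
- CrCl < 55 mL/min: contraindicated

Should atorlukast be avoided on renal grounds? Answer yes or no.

SCr = 323 / 88.4 = 3.654 mg/dL
CrCl = (140 − 84) × 125.5 / (72 × 3.654) × 0.85 = 7028.0 / 263.09 × 0.85 ≈ 22.7 mL/min
CrCl ≈ 23 mL/min, which is < 55 mL/min.

yes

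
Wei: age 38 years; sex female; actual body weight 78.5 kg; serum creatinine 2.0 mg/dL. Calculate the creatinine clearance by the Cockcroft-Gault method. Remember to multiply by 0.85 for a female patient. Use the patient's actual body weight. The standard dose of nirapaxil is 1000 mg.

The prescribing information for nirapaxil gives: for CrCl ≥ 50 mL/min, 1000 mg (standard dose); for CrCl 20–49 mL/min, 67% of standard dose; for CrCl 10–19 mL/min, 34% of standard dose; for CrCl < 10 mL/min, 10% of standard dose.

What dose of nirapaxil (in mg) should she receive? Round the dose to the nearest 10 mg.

CrCl = (140 − 38) × 78.5 / (72 × 2) × 0.85 = 8007.0 / 144.00 × 0.85 ≈ 47.3 mL/min
CrCl ≈ 47 mL/min → bracket 20–49 mL/min.
67% of 1000 mg = 670 mg

670 mg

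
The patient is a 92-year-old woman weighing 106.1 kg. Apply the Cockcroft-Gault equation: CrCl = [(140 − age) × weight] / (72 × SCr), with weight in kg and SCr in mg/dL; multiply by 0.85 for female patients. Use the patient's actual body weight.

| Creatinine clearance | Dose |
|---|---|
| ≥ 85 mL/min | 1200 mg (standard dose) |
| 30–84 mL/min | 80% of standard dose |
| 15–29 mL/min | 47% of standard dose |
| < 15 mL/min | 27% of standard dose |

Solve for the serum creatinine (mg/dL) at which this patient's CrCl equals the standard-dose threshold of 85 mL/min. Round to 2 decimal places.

0.71 mg/dL

Standard dose requires CrCl ≥ 85 mL/min.
Set (140 − 92) × 106.1 × 0.85 / (72 × SCr) = 85
SCr = (140 − 92) × 106.1 × 0.85 / (72 × 85) = 0.707 mg/dL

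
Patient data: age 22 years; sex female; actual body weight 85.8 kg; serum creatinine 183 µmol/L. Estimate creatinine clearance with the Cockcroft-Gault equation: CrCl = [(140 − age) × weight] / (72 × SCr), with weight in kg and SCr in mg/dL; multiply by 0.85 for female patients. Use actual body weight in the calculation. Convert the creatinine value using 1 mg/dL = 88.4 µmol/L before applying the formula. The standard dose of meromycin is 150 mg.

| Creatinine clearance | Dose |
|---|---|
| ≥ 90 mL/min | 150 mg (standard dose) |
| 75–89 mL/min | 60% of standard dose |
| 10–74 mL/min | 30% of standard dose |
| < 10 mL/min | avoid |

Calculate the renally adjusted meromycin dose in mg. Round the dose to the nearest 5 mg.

45 mg

SCr = 183 / 88.4 = 2.07 mg/dL
CrCl = (140 − 22) × 85.8 / (72 × 2.07) × 0.85 = 10124.4 / 149.04 × 0.85 ≈ 57.7 mL/min
CrCl ≈ 58 mL/min → bracket 10–74 mL/min.
30% of 150 mg = 45 mg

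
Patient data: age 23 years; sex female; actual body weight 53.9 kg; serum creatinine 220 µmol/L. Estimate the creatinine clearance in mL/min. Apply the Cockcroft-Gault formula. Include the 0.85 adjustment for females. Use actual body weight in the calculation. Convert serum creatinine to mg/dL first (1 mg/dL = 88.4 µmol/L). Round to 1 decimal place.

29.9 mL/min

SCr = 220 / 88.4 = 2.489 mg/dL
CrCl = (140 − 23) × 53.9 / (72 × 2.489) × 0.85 = 6306.3 / 179.21 × 0.85 ≈ 29.9 mL/min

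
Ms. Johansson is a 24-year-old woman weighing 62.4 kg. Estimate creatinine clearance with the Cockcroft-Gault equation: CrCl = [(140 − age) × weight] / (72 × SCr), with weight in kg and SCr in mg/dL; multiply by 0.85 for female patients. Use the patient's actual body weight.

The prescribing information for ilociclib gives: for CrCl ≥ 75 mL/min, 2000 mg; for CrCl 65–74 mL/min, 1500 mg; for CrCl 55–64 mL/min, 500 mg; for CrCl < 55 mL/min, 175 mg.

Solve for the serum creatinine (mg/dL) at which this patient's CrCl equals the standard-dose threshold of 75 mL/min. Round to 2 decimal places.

Standard dose requires CrCl ≥ 75 mL/min.
Set (140 − 24) × 62.4 × 0.85 / (72 × SCr) = 75
SCr = (140 − 24) × 62.4 × 0.85 / (72 × 75) = 1.139 mg/dL

1.14 mg/dL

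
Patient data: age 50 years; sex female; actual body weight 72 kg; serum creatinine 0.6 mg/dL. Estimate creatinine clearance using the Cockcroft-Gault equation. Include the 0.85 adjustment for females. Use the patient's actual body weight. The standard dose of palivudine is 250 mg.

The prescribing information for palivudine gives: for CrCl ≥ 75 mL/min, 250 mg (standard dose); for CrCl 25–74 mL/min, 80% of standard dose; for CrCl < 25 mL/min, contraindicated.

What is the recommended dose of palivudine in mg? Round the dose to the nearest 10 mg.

CrCl = (140 − 50) × 72 / (72 × 0.6) × 0.85 = 6480.0 / 43.20 × 0.85 ≈ 127.5 mL/min
CrCl ≈ 128 mL/min → bracket ≥ 75 mL/min.
100% of 250 mg = 250 mg

250 mg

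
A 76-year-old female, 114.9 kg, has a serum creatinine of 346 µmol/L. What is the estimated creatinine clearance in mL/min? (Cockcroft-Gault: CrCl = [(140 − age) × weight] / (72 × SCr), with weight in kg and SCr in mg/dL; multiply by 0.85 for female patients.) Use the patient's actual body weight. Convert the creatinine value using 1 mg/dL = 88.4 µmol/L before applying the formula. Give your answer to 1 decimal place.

22.2 mL/min

SCr = 346 / 88.4 = 3.914 mg/dL
CrCl = (140 − 76) × 114.9 / (72 × 3.914) × 0.85 = 7353.6 / 281.81 × 0.85 ≈ 22.2 mL/min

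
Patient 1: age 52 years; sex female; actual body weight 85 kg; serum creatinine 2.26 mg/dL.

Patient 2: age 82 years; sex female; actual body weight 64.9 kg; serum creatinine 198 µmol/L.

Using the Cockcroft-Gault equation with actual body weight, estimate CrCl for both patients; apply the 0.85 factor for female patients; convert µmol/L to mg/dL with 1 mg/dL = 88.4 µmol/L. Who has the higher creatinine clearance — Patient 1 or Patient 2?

Patient 1

Patient 1: CrCl = (140 − 52) × 85 / (72 × 2.26) × 0.85 = 7480.0 / 162.72 × 0.85 ≈ 39.1 mL/min
Patient 2: SCr = 198 / 88.4 = 2.24 mg/dL
Patient 2: CrCl = (140 − 82) × 64.9 / (72 × 2.24) × 0.85 = 3764.2 / 161.28 × 0.85 ≈ 19.8 mL/min
39.1 vs 19.8 mL/min → Patient 1 is higher.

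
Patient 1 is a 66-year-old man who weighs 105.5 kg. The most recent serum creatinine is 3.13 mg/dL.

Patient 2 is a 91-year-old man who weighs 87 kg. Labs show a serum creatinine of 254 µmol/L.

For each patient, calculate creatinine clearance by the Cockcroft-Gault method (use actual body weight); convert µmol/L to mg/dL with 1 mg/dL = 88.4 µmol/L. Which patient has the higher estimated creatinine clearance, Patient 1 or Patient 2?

Patient 1

Patient 1: CrCl = (140 − 66) × 105.5 / (72 × 3.13) = 7807.0 / 225.36 ≈ 34.6 mL/min
Patient 2: SCr = 254 / 88.4 = 2.873 mg/dL
Patient 2: CrCl = (140 − 91) × 87 / (72 × 2.873) = 4263.0 / 206.86 ≈ 20.6 mL/min
34.6 vs 20.6 mL/min → Patient 1 is higher.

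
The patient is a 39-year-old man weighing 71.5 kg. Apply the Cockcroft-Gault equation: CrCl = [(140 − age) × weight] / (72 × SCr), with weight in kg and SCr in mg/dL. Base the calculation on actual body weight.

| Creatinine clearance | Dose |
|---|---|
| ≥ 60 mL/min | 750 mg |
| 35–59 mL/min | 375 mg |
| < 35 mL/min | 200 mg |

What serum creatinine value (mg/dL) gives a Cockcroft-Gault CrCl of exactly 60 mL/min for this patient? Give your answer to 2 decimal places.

Standard dose requires CrCl ≥ 60 mL/min.
Set (140 − 39) × 71.5 / (72 × SCr) = 60
SCr = (140 − 39) × 71.5 / (72 × 60) = 1.672 mg/dL

1.67 mg/dL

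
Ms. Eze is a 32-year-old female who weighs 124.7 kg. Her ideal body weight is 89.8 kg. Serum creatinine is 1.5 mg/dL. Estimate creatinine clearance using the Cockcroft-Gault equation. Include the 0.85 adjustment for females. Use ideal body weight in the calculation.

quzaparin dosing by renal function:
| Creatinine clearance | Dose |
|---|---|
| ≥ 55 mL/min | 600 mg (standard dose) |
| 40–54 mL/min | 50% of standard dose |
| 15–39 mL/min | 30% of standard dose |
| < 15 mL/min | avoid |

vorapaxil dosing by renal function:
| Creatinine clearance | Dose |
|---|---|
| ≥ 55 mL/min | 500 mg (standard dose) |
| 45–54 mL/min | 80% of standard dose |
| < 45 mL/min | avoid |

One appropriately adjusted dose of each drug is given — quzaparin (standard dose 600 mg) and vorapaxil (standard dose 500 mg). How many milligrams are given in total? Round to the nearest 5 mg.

1100 mg

CrCl = (140 − 32) × 89.8 / (72 × 1.5) × 0.85 = 9698.4 / 108.00 × 0.85 ≈ 76.3 mL/min
CrCl ≈ 76 mL/min.
quzaparin: ≥ 55 mL/min → 100% of 600 mg = 600 mg.
vorapaxil: ≥ 55 mL/min → 100% of 500 mg = 500 mg.
Total = 600 + 500 = 1100 mg.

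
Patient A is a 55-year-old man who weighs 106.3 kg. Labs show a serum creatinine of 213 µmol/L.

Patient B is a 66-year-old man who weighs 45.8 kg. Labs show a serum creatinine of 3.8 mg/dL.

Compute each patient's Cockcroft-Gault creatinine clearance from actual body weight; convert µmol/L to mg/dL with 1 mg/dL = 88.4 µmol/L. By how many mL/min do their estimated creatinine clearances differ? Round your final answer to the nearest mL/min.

40 mL/min

Patient A: SCr = 213 / 88.4 = 2.41 mg/dL
Patient A: CrCl = (140 − 55) × 106.3 / (72 × 2.41) = 9035.5 / 173.52 ≈ 52.1 mL/min
Patient B: CrCl = (140 − 66) × 45.8 / (72 × 3.8) = 3389.2 / 273.60 ≈ 12.4 mL/min
|52.1 − 12.4| = 39.7 mL/min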